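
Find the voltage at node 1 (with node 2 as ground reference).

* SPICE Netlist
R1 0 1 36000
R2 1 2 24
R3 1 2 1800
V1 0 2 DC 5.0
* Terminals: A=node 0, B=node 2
Nodal analysis, taking node 2 as the 0 V reference.
Source V1 fixes V_0 = 5 V.
KCL at each unknown node (sum of currents leaving = 0; resistances in Ω):
  Node 1: (V_1 - 5)/36000 + (V_1 - 0)/24 + (V_1 - 0)/1800 = 0
Collecting terms: 0.04225 × V_1 = 0.0001389  =>  V_1 = 0.003287 V
The requested potential is V_1 = 0.003287 V.

Final answer: V_1 = 0.003287 V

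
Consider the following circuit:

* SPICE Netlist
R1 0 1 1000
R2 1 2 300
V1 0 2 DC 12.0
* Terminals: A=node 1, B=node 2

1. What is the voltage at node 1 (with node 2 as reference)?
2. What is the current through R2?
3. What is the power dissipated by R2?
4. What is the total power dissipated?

Nodal analysis, taking node 2 as the 0 V reference.
Source V1 fixes V_0 = 12 V.
KCL at each unknown node (sum of currents leaving = 0; resistances in Ω):
  Node 1: (V_1 - 12)/1000 + (V_1 - 0)/300 = 0
Collecting terms: 0.004333 × V_1 = 0.012  =>  V_1 = 2.769 V
Part 1:
  Read off the nodal solution: V_1 = 2.769 V
Part 2:
  I_R2 = (V_1 - V_2)/R2 = (2.769 - 0)/300 = 0.009231 A
  Magnitude: I_R2 = 0.009231 A
Part 3:
  I_R2 = (V_1 - V_2)/R2 = (2.769 - 0)/300 = 0.009231 A
  P_R2 = I_R2² × R2 = (0.009231)² × 300 = 0.02556 W
Part 4:
  Power in each resistor, P = (ΔV)²/R:
    P_R1 = (12 - 2.769)²/1000 = 0.08521 W
    P_R2 = (2.769 - 0)²/300 = 0.02556 W
  P_total = P_R1 + P_R2 = 0.1108 W

Final answers:
1. V_1 = 2.769 V
2. I_R2 = 0.009231 A
3. P_R2 = 0.02556 W
4. P_total = 0.1108 W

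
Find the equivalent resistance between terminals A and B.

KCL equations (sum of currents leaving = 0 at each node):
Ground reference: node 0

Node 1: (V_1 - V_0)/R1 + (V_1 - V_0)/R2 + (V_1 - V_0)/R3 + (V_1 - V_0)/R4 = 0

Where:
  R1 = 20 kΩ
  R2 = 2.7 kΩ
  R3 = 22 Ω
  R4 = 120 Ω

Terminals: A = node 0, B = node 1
Reduce the network between node 0 (A) and node 1 (B) by series/parallel combination:
  Rp1 = R1 ‖ R2 ‖ R3 ‖ R4 (parallel, all between nodes 0 and 1) = 1/(1/20000 + 1/2700 + 1/22 + 1/120) = 18.45 Ω
R_eq = 18.45 Ω

Final answer: 18.45 Ω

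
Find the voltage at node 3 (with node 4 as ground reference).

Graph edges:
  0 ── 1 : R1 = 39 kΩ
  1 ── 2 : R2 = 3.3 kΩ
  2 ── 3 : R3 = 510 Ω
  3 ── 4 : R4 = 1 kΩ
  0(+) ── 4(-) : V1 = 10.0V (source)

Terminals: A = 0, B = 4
Nodal analysis, taking node 4 as the 0 V reference.
Source V1 fixes V_0 = 10 V.
KCL at each unknown node (sum of currents leaving = 0; resistances in Ω):
  Node 1: (V_1 - 10)/39000 + (V_1 - V_2)/3300 = 0
  Node 2: (V_2 - V_1)/3300 + (V_2 - V_3)/510 = 0
  Node 3: (V_3 - V_2)/510 + (V_3 - 0)/1000 = 0
Collecting terms (coefficients in siemens):
  0.0003287·V_1 - 0.000303·V_2 = 0.0002564
  0.002264·V_2 - 0.000303·V_1 - 0.001961·V_3 = 0
  0.002961·V_3 - 0.001961·V_2 = 0
Solving these 3 simultaneous equations (Gaussian elimination) gives:
  V_1 = 1.098 V, V_2 = 0.3447 V, V_3 = 0.2283 V
The requested potential is V_3 = 0.2283 V.

Final answer: V_3 = 0.2283 V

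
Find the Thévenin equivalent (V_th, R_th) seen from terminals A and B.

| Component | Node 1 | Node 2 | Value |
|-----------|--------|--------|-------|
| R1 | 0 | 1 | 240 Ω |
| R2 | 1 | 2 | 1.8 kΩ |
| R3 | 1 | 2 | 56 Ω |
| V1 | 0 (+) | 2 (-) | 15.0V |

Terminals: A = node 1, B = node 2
Step 1 — V_th is the open-circuit voltage V_A - V_B (nothing connected across the terminals).
Nodal analysis, taking node 2 as the 0 V reference.
Source V1 fixes V_0 = 15 V.
KCL at each unknown node (sum of currents leaving = 0; resistances in Ω):
  Node 1: (V_1 - 15)/240 + (V_1 - 0)/1800 + (V_1 - 0)/56 = 0
Collecting terms: 0.02258 × V_1 = 0.0625  =>  V_1 = 2.768 V
V_th = V_1 - V_2 = 2.768 - 0 = 2.768 V
Step 2 — R_th: zero the source — replace V1 by a short circuit (node 2 merges into node 0) — and find the resistance seen between A (node 1) and B (node 0).
Reduce the network between node 1 (A) and node 0 (B) by series/parallel combination:
  Rp1 = R1 ‖ R2 ‖ R3 (parallel, all between nodes 0 and 1) = 1/(1/240 + 1/1800 + 1/56) = 44.29 Ω
R_th = 44.29 Ω

Final answer: V_th = 2.768 V, R_th = 44.29 Ω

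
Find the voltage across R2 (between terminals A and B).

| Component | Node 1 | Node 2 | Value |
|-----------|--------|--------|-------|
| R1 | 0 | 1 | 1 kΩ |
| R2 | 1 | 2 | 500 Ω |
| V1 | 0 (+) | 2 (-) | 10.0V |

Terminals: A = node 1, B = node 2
R1 and R2 are in series across V1 (node 0 → node 1 → node 2), and the output A–B is taken across R2, so this is a voltage divider.
Series current: I = V1/(R1 + R2) = 10/(1000 + 500) = 10/1500 = 0.006667 A
V_R2 = I × R2 = V1 × R2/(R1 + R2) = 10 × 500/1500 = 3.333 V

Final answer: 3.333 V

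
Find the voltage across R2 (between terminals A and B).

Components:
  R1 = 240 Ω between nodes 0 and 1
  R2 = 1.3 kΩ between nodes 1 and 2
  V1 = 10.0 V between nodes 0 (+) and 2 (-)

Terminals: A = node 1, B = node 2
R1 and R2 are in series across V1 (node 0 → node 1 → node 2), and the output A–B is taken across R2, so this is a voltage divider.
Series current: I = V1/(R1 + R2) = 10/(240 + 1300) = 10/1540 = 0.006494 A
V_R2 = I × R2 = V1 × R2/(R1 + R2) = 10 × 1300/1540 = 8.442 V

Final answer: 8.442 V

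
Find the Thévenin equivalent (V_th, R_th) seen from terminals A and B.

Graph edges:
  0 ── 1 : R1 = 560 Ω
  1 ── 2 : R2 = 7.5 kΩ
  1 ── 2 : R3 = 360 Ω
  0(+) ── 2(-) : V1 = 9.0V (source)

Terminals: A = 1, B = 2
Step 1 — V_th is the open-circuit voltage V_A - V_B (nothing connected across the terminals).
Nodal analysis, taking node 2 as the 0 V reference.
Source V1 fixes V_0 = 9 V.
KCL at each unknown node (sum of currents leaving = 0; resistances in Ω):
  Node 1: (V_1 - 9)/560 + (V_1 - 0)/7500 + (V_1 - 0)/360 = 0
Collecting terms: 0.004697 × V_1 = 0.01607  =>  V_1 = 3.422 V
V_th = V_1 - V_2 = 3.422 - 0 = 3.422 V
Step 2 — R_th: zero the source — replace V1 by a short circuit (node 2 merges into node 0) — and find the resistance seen between A (node 1) and B (node 0).
Reduce the network between node 1 (A) and node 0 (B) by series/parallel combination:
  Rp1 = R1 ‖ R2 ‖ R3 (parallel, all between nodes 0 and 1) = 1/(1/560 + 1/7500 + 1/360) = 212.9 Ω
R_th = 212.9 Ω

Final answer: V_th = 3.422 V, R_th = 212.9 Ω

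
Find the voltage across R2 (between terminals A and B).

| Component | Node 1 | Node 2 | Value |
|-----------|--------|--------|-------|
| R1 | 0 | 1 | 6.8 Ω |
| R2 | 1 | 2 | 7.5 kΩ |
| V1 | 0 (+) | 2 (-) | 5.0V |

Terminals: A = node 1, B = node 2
R1 and R2 are in series across V1 (node 0 → node 1 → node 2), and the output A–B is taken across R2, so this is a voltage divider.
Series current: I = V1/(R1 + R2) = 5/(6.8 + 7500) = 5/7507 = 0.0006661 A
V_R2 = I × R2 = V1 × R2/(R1 + R2) = 5 × 7500/7507 = 4.995 V

Final answer: 4.995 V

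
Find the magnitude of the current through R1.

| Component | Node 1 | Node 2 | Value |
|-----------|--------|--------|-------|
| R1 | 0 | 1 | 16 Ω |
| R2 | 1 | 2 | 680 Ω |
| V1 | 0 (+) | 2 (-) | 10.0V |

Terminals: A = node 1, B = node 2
Nodal analysis, taking node 2 as the 0 V reference.
Source V1 fixes V_0 = 10 V.
KCL at each unknown node (sum of currents leaving = 0; resistances in Ω):
  Node 1: (V_1 - 10)/16 + (V_1 - 0)/680 = 0
Collecting terms: 0.06397 × V_1 = 0.625  =>  V_1 = 9.77 V
I_R1 = (V_0 - V_1)/R1 = (10 - 9.77)/16 = 0.01437 A
|I_R1| = 0.01437 A

Final answer: |I_R1| = 0.01437 A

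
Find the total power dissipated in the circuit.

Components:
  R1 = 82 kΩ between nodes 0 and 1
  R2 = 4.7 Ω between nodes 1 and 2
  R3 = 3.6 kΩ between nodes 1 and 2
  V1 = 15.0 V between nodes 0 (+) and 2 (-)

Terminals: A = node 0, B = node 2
Nodal analysis, taking node 2 as the 0 V reference.
Source V1 fixes V_0 = 15 V.
KCL at each unknown node (sum of currents leaving = 0; resistances in Ω):
  Node 1: (V_1 - 15)/82000 + (V_1 - 0)/4.7 + (V_1 - 0)/3600 = 0
Collecting terms: 0.2131 × V_1 = 0.0001829  =>  V_1 = 0.0008586 V
Power in each resistor, P = (ΔV)²/R:
  P_R1 = (15 - 0.0008586)²/82000 = 0.002744 W
  P_R2 = (0.0008586 - 0)²/4.7 = 0.0000001568 W
  P_R3 = (0.0008586 - 0)²/3600 = 0.0000000002048 W
P_total = P_R1 + P_R2 + P_R3 = 0.002744 W

Final answer: 0.002744 W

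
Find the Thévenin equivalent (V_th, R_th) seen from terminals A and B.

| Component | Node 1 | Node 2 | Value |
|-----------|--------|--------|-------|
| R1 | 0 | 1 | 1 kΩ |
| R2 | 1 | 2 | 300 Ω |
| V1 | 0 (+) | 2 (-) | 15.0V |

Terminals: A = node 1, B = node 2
Step 1 — V_th is the open-circuit voltage V_A - V_B (nothing connected across the terminals).
Nodal analysis, taking node 2 as the 0 V reference.
Source V1 fixes V_0 = 15 V.
KCL at each unknown node (sum of currents leaving = 0; resistances in Ω):
  Node 1: (V_1 - 15)/1000 + (V_1 - 0)/300 = 0
Collecting terms: 0.004333 × V_1 = 0.015  =>  V_1 = 3.462 V
V_th = V_1 - V_2 = 3.462 - 0 = 3.462 V
Step 2 — R_th: zero the source — replace V1 by a short circuit (node 2 merges into node 0) — and find the resistance seen between A (node 1) and B (node 0).
Reduce the network between node 1 (A) and node 0 (B) by series/parallel combination:
  Rp1 = R1 ‖ R2 (parallel, both between nodes 0 and 1) = 1/(1/1000 + 1/300) = 230.8 Ω
R_th = 230.8 Ω

Final answer: V_th = 3.462 V, R_th = 230.8 Ω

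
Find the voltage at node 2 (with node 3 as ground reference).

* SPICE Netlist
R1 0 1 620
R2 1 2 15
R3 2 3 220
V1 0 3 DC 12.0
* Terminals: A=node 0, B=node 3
Nodal analysis, taking node 3 as the 0 V reference.
Source V1 fixes V_0 = 12 V.
KCL at each unknown node (sum of currents leaving = 0; resistances in Ω):
  Node 1: (V_1 - 12)/620 + (V_1 - V_2)/15 = 0
  Node 2: (V_2 - V_1)/15 + (V_2 - 0)/220 = 0
Collecting terms (coefficients in siemens):
  0.06828·V_1 - 0.06667·V_2 = 0.01935
  0.07121·V_2 - 0.06667·V_1 = 0
Determinant D = (0.06828)(0.07121) - (-0.06667)(-0.06667) = 0.0004179
V_1 = [(0.01935)(0.07121) - (-0.06667)(0)]/D = 3.298 V
V_2 = [(0.06828)(0) - (0.01935)(-0.06667)]/D = 3.088 V
The requested potential is V_2 = 3.088 V.

Final answer: V_2 = 3.088 V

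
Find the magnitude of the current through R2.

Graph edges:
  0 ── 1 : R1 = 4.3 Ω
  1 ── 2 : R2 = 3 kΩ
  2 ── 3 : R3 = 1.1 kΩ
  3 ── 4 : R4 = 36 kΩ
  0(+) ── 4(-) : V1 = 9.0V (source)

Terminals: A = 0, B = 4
Nodal analysis, taking node 4 as the 0 V reference.
Source V1 fixes V_0 = 9 V.
KCL at each unknown node (sum of currents leaving = 0; resistances in Ω):
  Node 1: (V_1 - 9)/4.3 + (V_1 - V_2)/3000 = 0
  Node 2: (V_2 - V_1)/3000 + (V_2 - V_3)/1100 = 0
  Node 3: (V_3 - V_2)/1100 + (V_3 - 0)/36000 = 0
Collecting terms (coefficients in siemens):
  0.2329·V_1 - 0.0003333·V_2 = 2.093
  0.001242·V_2 - 0.0003333·V_1 - 0.0009091·V_3 = 0
  0.0009369·V_3 - 0.0009091·V_2 = 0
Solving these 3 simultaneous equations (Gaussian elimination) gives:
  V_1 = 8.999 V, V_2 = 8.326 V, V_3 = 8.079 V
I_R2 = (V_1 - V_2)/R2 = (8.999 - 8.326)/3000 = 0.0002244 A
|I_R2| = 0.0002244 A

Final answer: |I_R2| = 0.0002244 A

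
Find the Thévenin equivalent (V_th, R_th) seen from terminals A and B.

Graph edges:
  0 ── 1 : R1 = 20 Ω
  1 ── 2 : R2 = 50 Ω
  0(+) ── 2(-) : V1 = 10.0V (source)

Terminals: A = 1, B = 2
Step 1 — V_th is the open-circuit voltage V_A - V_B (nothing connected across the terminals).
Nodal analysis, taking node 2 as the 0 V reference.
Source V1 fixes V_0 = 10 V.
KCL at each unknown node (sum of currents leaving = 0; resistances in Ω):
  Node 1: (V_1 - 10)/20 + (V_1 - 0)/50 = 0
Collecting terms: 0.07 × V_1 = 0.5  =>  V_1 = 7.143 V
V_th = V_1 - V_2 = 7.143 - 0 = 7.143 V
Step 2 — R_th: zero the source — replace V1 by a short circuit (node 2 merges into node 0) — and find the resistance seen between A (node 1) and B (node 0).
Reduce the network between node 1 (A) and node 0 (B) by series/parallel combination:
  Rp1 = R1 ‖ R2 (parallel, both between nodes 0 and 1) = 1/(1/20 + 1/50) = 14.29 Ω
R_th = 14.29 Ω

Final answer: V_th = 7.143 V, R_th = 14.29 Ω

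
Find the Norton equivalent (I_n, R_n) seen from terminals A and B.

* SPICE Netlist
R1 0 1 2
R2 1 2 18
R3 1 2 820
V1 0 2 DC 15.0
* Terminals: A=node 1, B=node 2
Find the Thévenin equivalent first; then I_n = V_th/R_th and R_n = R_th.
Step 1 — V_th is the open-circuit voltage V_A - V_B (nothing connected across the terminals).
Nodal analysis, taking node 2 as the 0 V reference.
Source V1 fixes V_0 = 15 V.
KCL at each unknown node (sum of currents leaving = 0; resistances in Ω):
  Node 1: (V_1 - 15)/2 + (V_1 - 0)/18 + (V_1 - 0)/820 = 0
Collecting terms: 0.5568 × V_1 = 7.5  =>  V_1 = 13.47 V
V_th = V_1 - V_2 = 13.47 - 0 = 13.47 V
Step 2 — R_th: zero the source — replace V1 by a short circuit (node 2 merges into node 0) — and find the resistance seen between A (node 1) and B (node 0).
Reduce the network between node 1 (A) and node 0 (B) by series/parallel combination:
  Rp1 = R1 ‖ R2 ‖ R3 (parallel, all between nodes 0 and 1) = 1/(1/2 + 1/18 + 1/820) = 1.796 Ω
R_th = 1.796 Ω
I_n = V_th/R_th = 13.47/1.796 = 7.5 A, and R_n = R_th = 1.796 Ω

Final answer: I_n = 7.5 A, R_n = 1.796 Ω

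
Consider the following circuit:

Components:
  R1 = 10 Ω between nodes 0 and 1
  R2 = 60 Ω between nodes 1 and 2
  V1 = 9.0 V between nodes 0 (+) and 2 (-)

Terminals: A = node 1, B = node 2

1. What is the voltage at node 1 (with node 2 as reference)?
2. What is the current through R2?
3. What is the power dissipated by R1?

Nodal analysis, taking node 2 as the 0 V reference.
Source V1 fixes V_0 = 9 V.
KCL at each unknown node (sum of currents leaving = 0; resistances in Ω):
  Node 1: (V_1 - 9)/10 + (V_1 - 0)/60 = 0
Collecting terms: 0.1167 × V_1 = 0.9  =>  V_1 = 7.714 V
Part 1:
  Read off the nodal solution: V_1 = 7.714 V
Part 2:
  I_R2 = (V_1 - V_2)/R2 = (7.714 - 0)/60 = 0.1286 A
  Magnitude: I_R2 = 0.1286 A
Part 3:
  I_R1 = (V_0 - V_1)/R1 = (9 - 7.714)/10 = 0.1286 A
  P_R1 = I_R1² × R1 = (0.1286)² × 10 = 0.1653 W

Final answers:
1. V_1 = 7.714 V
2. I_R2 = 0.1286 A
3. P_R1 = 0.1653 W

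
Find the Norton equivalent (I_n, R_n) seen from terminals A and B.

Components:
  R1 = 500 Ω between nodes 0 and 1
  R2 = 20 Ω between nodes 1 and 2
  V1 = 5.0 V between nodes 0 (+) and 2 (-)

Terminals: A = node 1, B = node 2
Find the Thévenin equivalent first; then I_n = V_th/R_th and R_n = R_th.
Step 1 — V_th is the open-circuit voltage V_A - V_B (nothing connected across the terminals).
Nodal analysis, taking node 2 as the 0 V reference.
Source V1 fixes V_0 = 5 V.
KCL at each unknown node (sum of currents leaving = 0; resistances in Ω):
  Node 1: (V_1 - 5)/500 + (V_1 - 0)/20 = 0
Collecting terms: 0.052 × V_1 = 0.01  =>  V_1 = 0.1923 V
V_th = V_1 - V_2 = 0.1923 - 0 = 0.1923 V
Step 2 — R_th: zero the source — replace V1 by a short circuit (node 2 merges into node 0) — and find the resistance seen between A (node 1) and B (node 0).
Reduce the network between node 1 (A) and node 0 (B) by series/parallel combination:
  Rp1 = R1 ‖ R2 (parallel, both between nodes 0 and 1) = 1/(1/500 + 1/20) = 19.23 Ω
R_th = 19.23 Ω
I_n = V_th/R_th = 0.1923/19.23 = 0.01 A, and R_n = R_th = 19.23 Ω

Final answer: I_n = 0.01 A, R_n = 19.23 Ω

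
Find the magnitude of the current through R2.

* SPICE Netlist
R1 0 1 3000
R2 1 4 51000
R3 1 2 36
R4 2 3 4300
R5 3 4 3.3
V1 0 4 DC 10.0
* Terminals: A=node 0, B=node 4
Nodal analysis, taking node 4 as the 0 V reference.
Source V1 fixes V_0 = 10 V.
KCL at each unknown node (sum of currents leaving = 0; resistances in Ω):
  Node 1: (V_1 - 10)/3000 + (V_1 - 0)/51000 + (V_1 - V_2)/36 = 0
  Node 2: (V_2 - V_1)/36 + (V_2 - V_3)/4300 = 0
  Node 3: (V_3 - V_2)/4300 + (V_3 - 0)/3.3 = 0
Collecting terms (coefficients in siemens):
  0.02813·V_1 - 0.02778·V_2 = 0.003333
  0.02801·V_2 - 0.02778·V_1 - 0.0002326·V_3 = 0
  0.3033·V_3 - 0.0002326·V_2 = 0
Solving these 3 simultaneous equations (Gaussian elimination) gives:
  V_1 = 5.714 V, V_2 = 5.666 V, V_3 = 0.004345 V
I_R2 = (V_1 - V_4)/R2 = (5.714 - 0)/51000 = 0.000112 A
|I_R2| = 0.000112 A

Final answer: |I_R2| = 0.000112 A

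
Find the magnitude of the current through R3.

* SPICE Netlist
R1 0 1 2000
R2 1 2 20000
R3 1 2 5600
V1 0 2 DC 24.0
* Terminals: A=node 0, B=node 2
Nodal analysis, taking node 2 as the 0 V reference.
Source V1 fixes V_0 = 24 V.
KCL at each unknown node (sum of currents leaving = 0; resistances in Ω):
  Node 1: (V_1 - 24)/2000 + (V_1 - 0)/20000 + (V_1 - 0)/5600 = 0
Collecting terms: 0.0007286 × V_1 = 0.012  =>  V_1 = 16.47 V
I_R3 = (V_1 - V_2)/R3 = (16.47 - 0)/5600 = 0.002941 A
|I_R3| = 0.002941 A

Final answer: |I_R3| = 0.002941 A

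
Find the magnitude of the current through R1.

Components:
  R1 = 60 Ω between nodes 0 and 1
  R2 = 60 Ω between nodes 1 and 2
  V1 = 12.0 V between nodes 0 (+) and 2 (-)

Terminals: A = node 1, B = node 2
Nodal analysis, taking node 2 as the 0 V reference.
Source V1 fixes V_0 = 12 V.
KCL at each unknown node (sum of currents leaving = 0; resistances in Ω):
  Node 1: (V_1 - 12)/60 + (V_1 - 0)/60 = 0
Collecting terms: 0.03333 × V_1 = 0.2  =>  V_1 = 6 V
I_R1 = (V_0 - V_1)/R1 = (12 - 6)/60 = 0.1 A
|I_R1| = 0.1 A

Final answer: |I_R1| = 0.1 A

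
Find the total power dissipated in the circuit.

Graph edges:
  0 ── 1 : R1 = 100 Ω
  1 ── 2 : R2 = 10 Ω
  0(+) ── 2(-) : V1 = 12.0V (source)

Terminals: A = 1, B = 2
Nodal analysis, taking node 2 as the 0 V reference.
Source V1 fixes V_0 = 12 V.
KCL at each unknown node (sum of currents leaving = 0; resistances in Ω):
  Node 1: (V_1 - 12)/100 + (V_1 - 0)/10 = 0
Collecting terms: 0.11 × V_1 = 0.12  =>  V_1 = 1.091 V
Power in each resistor, P = (ΔV)²/R:
  P_R1 = (12 - 1.091)²/100 = 1.19 W
  P_R2 = (1.091 - 0)²/10 = 0.119 W
P_total = P_R1 + P_R2 = 1.309 W

Final answer: 1.309 W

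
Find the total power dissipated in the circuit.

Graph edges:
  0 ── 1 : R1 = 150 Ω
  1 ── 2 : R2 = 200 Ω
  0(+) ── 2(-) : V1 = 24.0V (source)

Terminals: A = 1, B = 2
Nodal analysis, taking node 2 as the 0 V reference.
Source V1 fixes V_0 = 24 V.
KCL at each unknown node (sum of currents leaving = 0; resistances in Ω):
  Node 1: (V_1 - 24)/150 + (V_1 - 0)/200 = 0
Collecting terms: 0.01167 × V_1 = 0.16  =>  V_1 = 13.71 V
Power in each resistor, P = (ΔV)²/R:
  P_R1 = (24 - 13.71)²/150 = 0.7053 W
  P_R2 = (13.71 - 0)²/200 = 0.9404 W
P_total = P_R1 + P_R2 = 1.646 W

Final answer: 1.646 W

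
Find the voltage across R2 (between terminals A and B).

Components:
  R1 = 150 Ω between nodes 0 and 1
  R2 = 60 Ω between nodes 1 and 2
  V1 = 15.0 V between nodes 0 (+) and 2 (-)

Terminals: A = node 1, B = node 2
R1 and R2 are in series across V1 (node 0 → node 1 → node 2), and the output A–B is taken across R2, so this is a voltage divider.
Series current: I = V1/(R1 + R2) = 15/(150 + 60) = 15/210 = 0.07143 A
V_R2 = I × R2 = V1 × R2/(R1 + R2) = 15 × 60/210 = 4.286 V

Final answer: 4.286 V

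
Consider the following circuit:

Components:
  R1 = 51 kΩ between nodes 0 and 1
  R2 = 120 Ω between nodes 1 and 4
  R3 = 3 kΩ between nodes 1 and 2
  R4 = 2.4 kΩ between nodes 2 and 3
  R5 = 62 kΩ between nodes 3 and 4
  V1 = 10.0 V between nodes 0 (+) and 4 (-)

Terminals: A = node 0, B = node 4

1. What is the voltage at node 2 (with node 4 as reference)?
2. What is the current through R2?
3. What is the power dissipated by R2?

Nodal analysis, taking node 4 as the 0 V reference.
Source V1 fixes V_0 = 10 V.
KCL at each unknown node (sum of currents leaving = 0; resistances in Ω):
  Node 1: (V_1 - 10)/51000 + (V_1 - 0)/120 + (V_1 - V_2)/3000 = 0
  Node 2: (V_2 - V_1)/3000 + (V_2 - V_3)/2400 = 0
  Node 3: (V_3 - V_2)/2400 + (V_3 - 0)/62000 = 0
Collecting terms (coefficients in siemens):
  0.008686·V_1 - 0.0003333·V_2 = 0.0001961
  0.00075·V_2 - 0.0003333·V_1 - 0.0004167·V_3 = 0
  0.0004328·V_3 - 0.0004167·V_2 = 0
Solving these 3 simultaneous equations (Gaussian elimination) gives:
  V_1 = 0.02343 V, V_2 = 0.02239 V, V_3 = 0.02156 V
Part 1:
  Read off the nodal solution: V_2 = 0.02239 V
Part 2:
  I_R2 = (V_1 - V_4)/R2 = (0.02343 - 0)/120 = 0.0001953 A
  Magnitude: I_R2 = 0.0001953 A
Part 3:
  I_R2 = (V_1 - V_4)/R2 = (0.02343 - 0)/120 = 0.0001953 A
  P_R2 = I_R2² × R2 = (0.0001953)² × 120 = 0.000004576 W

Final answers:
1. V_2 = 0.02239 V
2. I_R2 = 0.0001953 A
3. P_R2 = 4.576e-06 W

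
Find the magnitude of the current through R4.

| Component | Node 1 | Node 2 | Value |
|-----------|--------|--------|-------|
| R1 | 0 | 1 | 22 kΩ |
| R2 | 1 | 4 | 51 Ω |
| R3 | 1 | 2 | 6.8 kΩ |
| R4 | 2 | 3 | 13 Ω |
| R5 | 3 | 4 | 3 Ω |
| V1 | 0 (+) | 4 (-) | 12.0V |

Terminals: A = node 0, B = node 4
Nodal analysis, taking node 4 as the 0 V reference.
Source V1 fixes V_0 = 12 V.
KCL at each unknown node (sum of currents leaving = 0; resistances in Ω):
  Node 1: (V_1 - 12)/22000 + (V_1 - 0)/51 + (V_1 - V_2)/6800 = 0
  Node 2: (V_2 - V_1)/6800 + (V_2 - V_3)/13 = 0
  Node 3: (V_3 - V_2)/13 + (V_3 - 0)/3 = 0
Collecting terms (coefficients in siemens):
  0.0198·V_1 - 0.0001471·V_2 = 0.0005455
  0.07707·V_2 - 0.0001471·V_1 - 0.07692·V_3 = 0
  0.4103·V_3 - 0.07692·V_2 = 0
Solving these 3 simultaneous equations (Gaussian elimination) gives:
  V_1 = 0.02755 V, V_2 = 0.00006467 V, V_3 = 0.00001213 V
I_R4 = (V_2 - V_3)/R4 = (0.00006467 - 0.00001213)/13 = 0.000004042 A
|I_R4| = 0.000004042 A

Final answer: |I_R4| = 4.042e-06 A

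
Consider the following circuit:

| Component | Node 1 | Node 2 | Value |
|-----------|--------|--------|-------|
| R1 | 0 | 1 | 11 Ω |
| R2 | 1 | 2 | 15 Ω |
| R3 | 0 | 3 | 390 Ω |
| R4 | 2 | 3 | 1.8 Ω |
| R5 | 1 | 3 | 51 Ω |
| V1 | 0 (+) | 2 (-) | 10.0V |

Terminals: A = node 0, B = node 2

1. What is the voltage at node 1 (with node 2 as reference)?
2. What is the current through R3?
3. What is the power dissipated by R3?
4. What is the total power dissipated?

Nodal analysis, taking node 2 as the 0 V reference.
Source V1 fixes V_0 = 10 V.
KCL at each unknown node (sum of currents leaving = 0; resistances in Ω):
  Node 1: (V_1 - 10)/11 + (V_1 - 0)/15 + (V_1 - V_3)/51 = 0
  Node 3: (V_3 - 10)/390 + (V_3 - 0)/1.8 + (V_3 - V_1)/51 = 0
Collecting terms (coefficients in siemens):
  0.1772·V_1 - 0.01961·V_3 = 0.9091
  0.5777·V_3 - 0.01961·V_1 = 0.02564
Determinant D = (0.1772)(0.5777) - (-0.01961)(-0.01961) = 0.102
V_1 = [(0.9091)(0.5777) - (-0.01961)(0.02564)]/D = 5.155 V
V_3 = [(0.1772)(0.02564) - (0.9091)(-0.01961)]/D = 0.2193 V
Part 1:
  Read off the nodal solution: V_1 = 5.155 V
Part 2:
  I_R3 = (V_0 - V_3)/R3 = (10 - 0.2193)/390 = 0.02508 A
  Magnitude: I_R3 = 0.02508 A
Part 3:
  I_R3 = (V_0 - V_3)/R3 = (10 - 0.2193)/390 = 0.02508 A
  P_R3 = I_R3² × R3 = (0.02508)² × 390 = 0.2453 W
Part 4:
  Power in each resistor, P = (ΔV)²/R:
    P_R1 = (10 - 5.155)²/11 = 2.134 W
    P_R2 = (5.155 - 0)²/15 = 1.772 W
    P_R3 = (10 - 0.2193)²/390 = 0.2453 W
    P_R4 = (0 - 0.2193)²/1.8 = 0.02673 W
    P_R5 = (5.155 - 0.2193)²/51 = 0.4777 W
  P_total = P_R1 + P_R2 + P_R3 + P_R4 + P_R5 = 4.655 W

Final answers:
1. V_1 = 5.155 V
2. I_R3 = 0.02508 A
3. P_R3 = 0.2453 W
4. P_total = 4.655 W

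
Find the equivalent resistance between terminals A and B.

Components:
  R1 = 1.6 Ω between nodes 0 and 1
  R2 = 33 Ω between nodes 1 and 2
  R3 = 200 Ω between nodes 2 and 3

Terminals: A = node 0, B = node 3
Reduce the network between node 0 (A) and node 3 (B) by series/parallel combination:
  Rs1 = R1 + R2 (series, joined only at node 1) = 1.6 + 33 = 34.6 Ω
  Rs2 = R3 + Rs1 (series, joined only at node 2) = 200 + 34.6 = 234.6 Ω
R_eq = 234.6 Ω

Final answer: 234.6 Ω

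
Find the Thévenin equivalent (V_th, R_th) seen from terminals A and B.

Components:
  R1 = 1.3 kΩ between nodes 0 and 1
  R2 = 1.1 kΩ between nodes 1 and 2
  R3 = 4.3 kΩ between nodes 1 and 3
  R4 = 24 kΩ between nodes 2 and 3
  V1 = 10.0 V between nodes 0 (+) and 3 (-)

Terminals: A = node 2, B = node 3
Step 1 — V_th is the open-circuit voltage V_A - V_B (nothing connected across the terminals).
Nodal analysis, taking node 3 as the 0 V reference.
Source V1 fixes V_0 = 10 V.
KCL at each unknown node (sum of currents leaving = 0; resistances in Ω):
  Node 1: (V_1 - 10)/1300 + (V_1 - V_2)/1100 + (V_1 - 0)/4300 = 0
  Node 2: (V_2 - V_1)/1100 + (V_2 - 0)/24000 = 0
Collecting terms (coefficients in siemens):
  0.001911·V_1 - 0.0009091·V_2 = 0.007692
  0.0009508·V_2 - 0.0009091·V_1 = 0
Determinant D = (0.001911)(0.0009508) - (-0.0009091)(-0.0009091) = 0.0000009903
V_1 = [(0.007692)(0.0009508) - (-0.0009091)(0)]/D = 7.385 V
V_2 = [(0.001911)(0) - (0.007692)(-0.0009091)]/D = 7.061 V
V_th = V_2 - V_3 = 7.061 - 0 = 7.061 V
Step 2 — R_th: zero the source — replace V1 by a short circuit (node 3 merges into node 0) — and find the resistance seen between A (node 2) and B (node 0).
Reduce the network between node 2 (A) and node 0 (B) by series/parallel combination:
  Rp1 = R1 ‖ R3 (parallel, both between nodes 0 and 1) = 1/(1/1300 + 1/4300) = 998.2 Ω
  Rs1 = R2 + Rp1 (series, joined only at node 1) = 1100 + 998.2 = 2098 Ω
  Rp2 = R4 ‖ Rs1 (parallel, both between nodes 0 and 2) = 1/(1/24000 + 1/2098) = 1930 Ω
R_th = 1.93 kΩ

Final answer: V_th = 7.061 V, R_th = 1.93 kΩ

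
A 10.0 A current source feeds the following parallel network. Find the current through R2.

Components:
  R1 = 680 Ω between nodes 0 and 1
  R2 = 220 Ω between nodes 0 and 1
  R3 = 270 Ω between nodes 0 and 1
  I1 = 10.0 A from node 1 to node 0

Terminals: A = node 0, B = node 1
All resistors sit directly between nodes 0 and 1, so they are in parallel and share one voltage V; the full source current 10 A splits among them.
1/R_par = 1/680 + 1/220 + 1/270 = 0.00972 S  =>  R_par = 102.9 Ω
V = I × R_par = 10 × 102.9 = 1029 V
I_R2 = V/R2 = 1029/220 = 4.677 A

Final answer: 4.677 A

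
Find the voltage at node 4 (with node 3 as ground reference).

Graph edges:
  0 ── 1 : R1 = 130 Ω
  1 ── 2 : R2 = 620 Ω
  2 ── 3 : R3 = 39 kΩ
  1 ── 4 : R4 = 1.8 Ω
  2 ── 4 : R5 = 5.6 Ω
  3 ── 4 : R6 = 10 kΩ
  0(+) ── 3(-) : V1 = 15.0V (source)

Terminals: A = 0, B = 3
Nodal analysis, taking node 3 as the 0 V reference.
Source V1 fixes V_0 = 15 V.
KCL at each unknown node (sum of currents leaving = 0; resistances in Ω):
  Node 1: (V_1 - 15)/130 + (V_1 - V_2)/620 + (V_1 - V_4)/1.8 = 0
  Node 2: (V_2 - V_1)/620 + (V_2 - 0)/39000 + (V_2 - V_4)/5.6 = 0
  Node 4: (V_4 - V_1)/1.8 + (V_4 - V_2)/5.6 + (V_4 - 0)/10000 = 0
Collecting terms (coefficients in siemens):
  0.5649·V_1 - 0.001613·V_2 - 0.5556·V_4 = 0.1154
  0.1802·V_2 - 0.001613·V_1 - 0.1786·V_4 = 0
  0.7342·V_4 - 0.5556·V_1 - 0.1786·V_2 = 0
Solving these 3 simultaneous equations (Gaussian elimination) gives:
  V_1 = 14.76 V, V_2 = 14.75 V, V_4 = 14.76 V
The requested potential is V_4 = 14.76 V.

Final answer: V_4 = 14.76 V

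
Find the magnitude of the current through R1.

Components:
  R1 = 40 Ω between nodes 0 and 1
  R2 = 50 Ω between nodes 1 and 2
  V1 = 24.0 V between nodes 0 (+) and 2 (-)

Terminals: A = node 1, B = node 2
Nodal analysis, taking node 2 as the 0 V reference.
Source V1 fixes V_0 = 24 V.
KCL at each unknown node (sum of currents leaving = 0; resistances in Ω):
  Node 1: (V_1 - 24)/40 + (V_1 - 0)/50 = 0
Collecting terms: 0.045 × V_1 = 0.6  =>  V_1 = 13.33 V
I_R1 = (V_0 - V_1)/R1 = (24 - 13.33)/40 = 0.2667 A
|I_R1| = 0.2667 A

Final answer: |I_R1| = 0.2667 A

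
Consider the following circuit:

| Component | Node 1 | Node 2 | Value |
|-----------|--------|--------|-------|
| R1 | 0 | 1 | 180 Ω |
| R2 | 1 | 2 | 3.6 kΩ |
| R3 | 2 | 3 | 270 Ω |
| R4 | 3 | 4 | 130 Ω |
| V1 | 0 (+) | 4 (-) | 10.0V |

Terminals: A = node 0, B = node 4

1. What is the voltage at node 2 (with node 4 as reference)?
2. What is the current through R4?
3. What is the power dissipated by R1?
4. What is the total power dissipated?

Nodal analysis, taking node 4 as the 0 V reference.
Source V1 fixes V_0 = 10 V.
KCL at each unknown node (sum of currents leaving = 0; resistances in Ω):
  Node 1: (V_1 - 10)/180 + (V_1 - V_2)/3600 = 0
  Node 2: (V_2 - V_1)/3600 + (V_2 - V_3)/270 = 0
  Node 3: (V_3 - V_2)/270 + (V_3 - 0)/130 = 0
Collecting terms (coefficients in siemens):
  0.005833·V_1 - 0.0002778·V_2 = 0.05556
  0.003981·V_2 - 0.0002778·V_1 - 0.003704·V_3 = 0
  0.0114·V_3 - 0.003704·V_2 = 0
Solving these 3 simultaneous equations (Gaussian elimination) gives:
  V_1 = 9.569 V, V_2 = 0.9569 V, V_3 = 0.311 V
Part 1:
  Read off the nodal solution: V_2 = 0.9569 V
Part 2:
  I_R4 = (V_3 - V_4)/R4 = (0.311 - 0)/130 = 0.002392 A
  Magnitude: I_R4 = 0.002392 A
Part 3:
  I_R1 = (V_0 - V_1)/R1 = (10 - 9.569)/180 = 0.002392 A
  P_R1 = I_R1² × R1 = (0.002392)² × 180 = 0.00103 W
Part 4:
  Power in each resistor, P = (ΔV)²/R:
    P_R1 = (10 - 9.569)²/180 = 0.00103 W
    P_R2 = (9.569 - 0.9569)²/3600 = 0.0206 W
    P_R3 = (0.9569 - 0.311)²/270 = 0.001545 W
    P_R4 = (0.311 - 0)²/130 = 0.000744 W
  P_total = P_R1 + P_R2 + P_R3 + P_R4 = 0.02392 W

Final answers:
1. V_2 = 0.9569 V
2. I_R4 = 0.002392 A
3. P_R1 = 0.00103 W
4. P_total = 0.02392 W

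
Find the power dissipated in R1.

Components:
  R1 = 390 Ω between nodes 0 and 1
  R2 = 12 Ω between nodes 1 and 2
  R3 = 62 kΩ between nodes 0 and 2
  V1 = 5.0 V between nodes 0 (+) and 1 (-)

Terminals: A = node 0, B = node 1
Nodal analysis, taking node 1 as the 0 V reference.
Source V1 fixes V_0 = 5 V.
KCL at each unknown node (sum of currents leaving = 0; resistances in Ω):
  Node 2: (V_2 - 0)/12 + (V_2 - 5)/62000 = 0
Collecting terms: 0.08335 × V_2 = 0.00008065  =>  V_2 = 0.0009676 V
I_R1 = (V_0 - V_1)/R1 = (5 - 0)/390 = 0.01282 A
P_R1 = I_R1² × R1 = (0.01282)² × 390 = 0.0641 W

Final answer: 0.0641 W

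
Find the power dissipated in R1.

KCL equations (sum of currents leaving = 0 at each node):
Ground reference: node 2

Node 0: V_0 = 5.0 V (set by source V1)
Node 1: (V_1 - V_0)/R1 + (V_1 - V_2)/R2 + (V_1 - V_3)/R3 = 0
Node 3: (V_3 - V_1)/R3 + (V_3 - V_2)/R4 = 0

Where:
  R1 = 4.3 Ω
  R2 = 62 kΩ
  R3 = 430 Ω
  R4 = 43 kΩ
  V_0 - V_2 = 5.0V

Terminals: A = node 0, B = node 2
Nodal analysis, taking node 2 as the 0 V reference.
Source V1 fixes V_0 = 5 V.
KCL at each unknown node (sum of currents leaving = 0; resistances in Ω):
  Node 1: (V_1 - 5)/4.3 + (V_1 - 0)/62000 + (V_1 - V_3)/430 = 0
  Node 3: (V_3 - V_1)/430 + (V_3 - 0)/43000 = 0
Collecting terms (coefficients in siemens):
  0.2349·V_1 - 0.002326·V_3 = 1.163
  0.002349·V_3 - 0.002326·V_1 = 0
Determinant D = (0.2349)(0.002349) - (-0.002326)(-0.002326) = 0.0005463
V_1 = [(1.163)(0.002349) - (-0.002326)(0)]/D = 4.999 V
V_3 = [(0.2349)(0) - (1.163)(-0.002326)]/D = 4.95 V
I_R1 = (V_0 - V_1)/R1 = (5 - 4.999)/4.3 = 0.0001957 A
P_R1 = I_R1² × R1 = (0.0001957)² × 4.3 = 0.0000001648 W

Final answer: 1.648e-07 W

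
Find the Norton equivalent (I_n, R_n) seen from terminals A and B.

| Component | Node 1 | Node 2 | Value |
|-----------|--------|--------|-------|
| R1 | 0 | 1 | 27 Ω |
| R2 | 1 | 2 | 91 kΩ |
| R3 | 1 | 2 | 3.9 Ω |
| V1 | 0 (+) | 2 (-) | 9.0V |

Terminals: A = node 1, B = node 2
Find the Thévenin equivalent first; then I_n = V_th/R_th and R_n = R_th.
Step 1 — V_th is the open-circuit voltage V_A - V_B (nothing connected across the terminals).
Nodal analysis, taking node 2 as the 0 V reference.
Source V1 fixes V_0 = 9 V.
KCL at each unknown node (sum of currents leaving = 0; resistances in Ω):
  Node 1: (V_1 - 9)/27 + (V_1 - 0)/91000 + (V_1 - 0)/3.9 = 0
Collecting terms: 0.2935 × V_1 = 0.3333  =>  V_1 = 1.136 V
V_th = V_1 - V_2 = 1.136 - 0 = 1.136 V
Step 2 — R_th: zero the source — replace V1 by a short circuit (node 2 merges into node 0) — and find the resistance seen between A (node 1) and B (node 0).
Reduce the network between node 1 (A) and node 0 (B) by series/parallel combination:
  Rp1 = R1 ‖ R2 ‖ R3 (parallel, all between nodes 0 and 1) = 1/(1/27 + 1/91000 + 1/3.9) = 3.408 Ω
R_th = 3.408 Ω
I_n = V_th/R_th = 1.136/3.408 = 0.3333 A, and R_n = R_th = 3.408 Ω

Final answer: I_n = 0.3333 A, R_n = 3.408 Ω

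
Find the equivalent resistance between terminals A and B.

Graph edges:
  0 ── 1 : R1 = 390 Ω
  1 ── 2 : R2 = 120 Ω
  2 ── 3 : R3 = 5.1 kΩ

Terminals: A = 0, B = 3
Reduce the network between node 0 (A) and node 3 (B) by series/parallel combination:
  Rs1 = R1 + R2 (series, joined only at node 1) = 390 + 120 = 510 Ω
  Rs2 = R3 + Rs1 (series, joined only at node 2) = 5100 + 510 = 5610 Ω
R_eq = 5.61 kΩ

Final answer: 5.61 kΩ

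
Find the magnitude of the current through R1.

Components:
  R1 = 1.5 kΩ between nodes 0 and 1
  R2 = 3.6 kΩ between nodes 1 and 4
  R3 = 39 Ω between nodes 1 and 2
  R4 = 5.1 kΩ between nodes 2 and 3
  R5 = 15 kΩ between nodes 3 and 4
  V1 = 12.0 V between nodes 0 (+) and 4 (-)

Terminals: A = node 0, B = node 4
Nodal analysis, taking node 4 as the 0 V reference.
Source V1 fixes V_0 = 12 V.
KCL at each unknown node (sum of currents leaving = 0; resistances in Ω):
  Node 1: (V_1 - 12)/1500 + (V_1 - 0)/3600 + (V_1 - V_2)/39 = 0
  Node 2: (V_2 - V_1)/39 + (V_2 - V_3)/5100 = 0
  Node 3: (V_3 - V_2)/5100 + (V_3 - 0)/15000 = 0
Collecting terms (coefficients in siemens):
  0.02659·V_1 - 0.02564·V_2 = 0.008
  0.02584·V_2 - 0.02564·V_1 - 0.0001961·V_3 = 0
  0.0002627·V_3 - 0.0001961·V_2 = 0
Solving these 3 simultaneous equations (Gaussian elimination) gives:
  V_1 = 8.047 V, V_2 = 8.032 V, V_3 = 5.994 V
I_R1 = (V_0 - V_1)/R1 = (12 - 8.047)/1500 = 0.002635 A
|I_R1| = 0.002635 A

Final answer: |I_R1| = 0.002635 A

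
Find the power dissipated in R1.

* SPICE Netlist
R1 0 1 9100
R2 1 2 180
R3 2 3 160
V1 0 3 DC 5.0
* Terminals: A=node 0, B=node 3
Nodal analysis, taking node 3 as the 0 V reference.
Source V1 fixes V_0 = 5 V.
KCL at each unknown node (sum of currents leaving = 0; resistances in Ω):
  Node 1: (V_1 - 5)/9100 + (V_1 - V_2)/180 = 0
  Node 2: (V_2 - V_1)/180 + (V_2 - 0)/160 = 0
Collecting terms (coefficients in siemens):
  0.005665·V_1 - 0.005556·V_2 = 0.0005495
  0.01181·V_2 - 0.005556·V_1 = 0
Determinant D = (0.005665)(0.01181) - (-0.005556)(-0.005556) = 0.00003602
V_1 = [(0.0005495)(0.01181) - (-0.005556)(0)]/D = 0.1801 V
V_2 = [(0.005665)(0) - (0.0005495)(-0.005556)]/D = 0.08475 V
I_R1 = (V_0 - V_1)/R1 = (5 - 0.1801)/9100 = 0.0005297 A
P_R1 = I_R1² × R1 = (0.0005297)² × 9100 = 0.002553 W

Final answer: 0.002553 W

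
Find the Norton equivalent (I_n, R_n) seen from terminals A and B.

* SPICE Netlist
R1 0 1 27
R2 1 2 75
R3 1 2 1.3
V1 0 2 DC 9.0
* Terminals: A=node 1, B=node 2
Find the Thévenin equivalent first; then I_n = V_th/R_th and R_n = R_th.
Step 1 — V_th is the open-circuit voltage V_A - V_B (nothing connected across the terminals).
Nodal analysis, taking node 2 as the 0 V reference.
Source V1 fixes V_0 = 9 V.
KCL at each unknown node (sum of currents leaving = 0; resistances in Ω):
  Node 1: (V_1 - 9)/27 + (V_1 - 0)/75 + (V_1 - 0)/1.3 = 0
Collecting terms: 0.8196 × V_1 = 0.3333  =>  V_1 = 0.4067 V
V_th = V_1 - V_2 = 0.4067 - 0 = 0.4067 V
Step 2 — R_th: zero the source — replace V1 by a short circuit (node 2 merges into node 0) — and find the resistance seen between A (node 1) and B (node 0).
Reduce the network between node 1 (A) and node 0 (B) by series/parallel combination:
  Rp1 = R1 ‖ R2 ‖ R3 (parallel, all between nodes 0 and 1) = 1/(1/27 + 1/75 + 1/1.3) = 1.22 Ω
R_th = 1.22 Ω
I_n = V_th/R_th = 0.4067/1.22 = 0.3333 A, and R_n = R_th = 1.22 Ω

Final answer: I_n = 0.3333 A, R_n = 1.22 Ω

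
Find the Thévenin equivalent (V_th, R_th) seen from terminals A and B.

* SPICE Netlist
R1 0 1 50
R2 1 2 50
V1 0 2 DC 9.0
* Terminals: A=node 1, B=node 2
Step 1 — V_th is the open-circuit voltage V_A - V_B (nothing connected across the terminals).
Nodal analysis, taking node 2 as the 0 V reference.
Source V1 fixes V_0 = 9 V.
KCL at each unknown node (sum of currents leaving = 0; resistances in Ω):
  Node 1: (V_1 - 9)/50 + (V_1 - 0)/50 = 0
Collecting terms: 0.04 × V_1 = 0.18  =>  V_1 = 4.5 V
V_th = V_1 - V_2 = 4.5 - 0 = 4.5 V
Step 2 — R_th: zero the source — replace V1 by a short circuit (node 2 merges into node 0) — and find the resistance seen between A (node 1) and B (node 0).
Reduce the network between node 1 (A) and node 0 (B) by series/parallel combination:
  Rp1 = R1 ‖ R2 (parallel, both between nodes 0 and 1) = 1/(1/50 + 1/50) = 25 Ω
R_th = 25 Ω

Final answer: V_th = 4.5 V, R_th = 25 Ω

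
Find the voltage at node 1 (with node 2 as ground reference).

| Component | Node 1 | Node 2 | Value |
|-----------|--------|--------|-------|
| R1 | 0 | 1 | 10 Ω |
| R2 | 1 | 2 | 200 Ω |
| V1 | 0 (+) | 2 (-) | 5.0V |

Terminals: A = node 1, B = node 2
Nodal analysis, taking node 2 as the 0 V reference.
Source V1 fixes V_0 = 5 V.
KCL at each unknown node (sum of currents leaving = 0; resistances in Ω):
  Node 1: (V_1 - 5)/10 + (V_1 - 0)/200 = 0
Collecting terms: 0.105 × V_1 = 0.5  =>  V_1 = 4.762 V
The requested potential is V_1 = 4.762 V.

Final answer: V_1 = 4.762 V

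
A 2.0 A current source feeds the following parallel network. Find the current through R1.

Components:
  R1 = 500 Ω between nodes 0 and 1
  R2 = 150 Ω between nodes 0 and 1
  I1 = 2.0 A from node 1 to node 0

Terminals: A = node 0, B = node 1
All resistors sit directly between nodes 0 and 1, so they are in parallel and share one voltage V; the full source current 2 A splits among them.
1/R_par = 1/500 + 1/150 = 0.008667 S  =>  R_par = 115.4 Ω
V = I × R_par = 2 × 115.4 = 230.8 V
I_R1 = V/R1 = 230.8/500 = 0.4615 A

Final answer: 0.4615 A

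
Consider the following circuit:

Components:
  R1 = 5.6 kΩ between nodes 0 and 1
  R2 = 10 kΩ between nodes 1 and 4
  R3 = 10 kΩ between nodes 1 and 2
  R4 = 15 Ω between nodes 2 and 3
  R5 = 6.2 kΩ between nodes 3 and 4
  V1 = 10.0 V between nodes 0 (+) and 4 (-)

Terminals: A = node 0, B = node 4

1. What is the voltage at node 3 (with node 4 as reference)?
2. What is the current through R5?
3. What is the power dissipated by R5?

Nodal analysis, taking node 4 as the 0 V reference.
Source V1 fixes V_0 = 10 V.
KCL at each unknown node (sum of currents leaving = 0; resistances in Ω):
  Node 1: (V_1 - 10)/5600 + (V_1 - 0)/10000 + (V_1 - V_2)/10000 = 0
  Node 2: (V_2 - V_1)/10000 + (V_2 - V_3)/15 = 0
  Node 3: (V_3 - V_2)/15 + (V_3 - 0)/6200 = 0
Collecting terms (coefficients in siemens):
  0.0003786·V_1 - 0.0001·V_2 = 0.001786
  0.06677·V_2 - 0.0001·V_1 - 0.06667·V_3 = 0
  0.06683·V_3 - 0.06667·V_2 = 0
Solving these 3 simultaneous equations (Gaussian elimination) gives:
  V_1 = 5.248 V, V_2 = 2.012 V, V_3 = 2.007 V
Part 1:
  Read off the nodal solution: V_3 = 2.007 V
Part 2:
  I_R5 = (V_3 - V_4)/R5 = (2.007 - 0)/6200 = 0.0003237 A
  Magnitude: I_R5 = 0.0003237 A
Part 3:
  I_R5 = (V_3 - V_4)/R5 = (2.007 - 0)/6200 = 0.0003237 A
  P_R5 = I_R5² × R5 = (0.0003237)² × 6200 = 0.0006495 W

Final answers:
1. V_3 = 2.007 V
2. I_R5 = 0.0003237 A
3. P_R5 = 0.0006495 W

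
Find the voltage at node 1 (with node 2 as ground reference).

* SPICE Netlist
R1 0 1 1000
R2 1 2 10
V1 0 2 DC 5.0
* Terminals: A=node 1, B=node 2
Nodal analysis, taking node 2 as the 0 V reference.
Source V1 fixes V_0 = 5 V.
KCL at each unknown node (sum of currents leaving = 0; resistances in Ω):
  Node 1: (V_1 - 5)/1000 + (V_1 - 0)/10 = 0
Collecting terms: 0.101 × V_1 = 0.005  =>  V_1 = 0.0495 V
The requested potential is V_1 = 0.0495 V.

Final answer: V_1 = 0.0495 V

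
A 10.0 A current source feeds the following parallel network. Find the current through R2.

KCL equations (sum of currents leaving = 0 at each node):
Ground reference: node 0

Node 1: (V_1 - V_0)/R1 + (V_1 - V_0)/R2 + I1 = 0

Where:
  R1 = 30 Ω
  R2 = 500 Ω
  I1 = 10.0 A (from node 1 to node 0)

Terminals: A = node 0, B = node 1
All resistors sit directly between nodes 0 and 1, so they are in parallel and share one voltage V; the full source current 10 A splits among them.
1/R_par = 1/30 + 1/500 = 0.03533 S  =>  R_par = 28.3 Ω
V = I × R_par = 10 × 28.3 = 283 V
I_R2 = V/R2 = 283/500 = 0.566 A

Final answer: 0.566 A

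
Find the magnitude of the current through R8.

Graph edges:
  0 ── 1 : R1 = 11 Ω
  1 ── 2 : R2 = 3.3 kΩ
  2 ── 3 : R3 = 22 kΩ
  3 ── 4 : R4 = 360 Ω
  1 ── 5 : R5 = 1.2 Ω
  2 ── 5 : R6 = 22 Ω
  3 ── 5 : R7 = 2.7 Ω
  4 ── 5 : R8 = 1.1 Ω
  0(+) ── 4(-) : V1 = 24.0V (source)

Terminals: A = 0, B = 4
Nodal analysis, taking node 4 as the 0 V reference.
Source V1 fixes V_0 = 24 V.
KCL at each unknown node (sum of currents leaving = 0; resistances in Ω):
  Node 1: (V_1 - 24)/11 + (V_1 - V_2)/3300 + (V_1 - V_5)/1.2 = 0
  Node 2: (V_2 - V_1)/3300 + (V_2 - V_3)/22000 + (V_2 - V_5)/22 = 0
  Node 3: (V_3 - V_2)/22000 + (V_3 - 0)/360 + (V_3 - V_5)/2.7 = 0
  Node 5: (V_5 - V_1)/1.2 + (V_5 - V_2)/22 + (V_5 - V_3)/2.7 + (V_5 - 0)/1.1 = 0
Collecting terms (coefficients in siemens):
  0.9245·V_1 - 0.000303·V_2 - 0.8333·V_5 = 2.182
  0.0458·V_2 - 0.000303·V_1 - 0.00004545·V_3 - 0.04545·V_5 = 0
  0.3732·V_3 - 0.00004545·V_2 - 0.3704·V_5 = 0
  2.158·V_5 - 0.8333·V_1 - 0.04545·V_2 - 0.3704·V_3 = 0
Solving these 4 simultaneous equations (Gaussian elimination) gives:
  V_1 = 4.145 V, V_2 = 1.994 V, V_3 = 1.965 V, V_5 = 1.98 V
I_R8 = (V_4 - V_5)/R8 = (0 - 1.98)/1.1 = -1.8 A
|I_R8| = 1.8 A

Final answer: |I_R8| = 1.8 A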